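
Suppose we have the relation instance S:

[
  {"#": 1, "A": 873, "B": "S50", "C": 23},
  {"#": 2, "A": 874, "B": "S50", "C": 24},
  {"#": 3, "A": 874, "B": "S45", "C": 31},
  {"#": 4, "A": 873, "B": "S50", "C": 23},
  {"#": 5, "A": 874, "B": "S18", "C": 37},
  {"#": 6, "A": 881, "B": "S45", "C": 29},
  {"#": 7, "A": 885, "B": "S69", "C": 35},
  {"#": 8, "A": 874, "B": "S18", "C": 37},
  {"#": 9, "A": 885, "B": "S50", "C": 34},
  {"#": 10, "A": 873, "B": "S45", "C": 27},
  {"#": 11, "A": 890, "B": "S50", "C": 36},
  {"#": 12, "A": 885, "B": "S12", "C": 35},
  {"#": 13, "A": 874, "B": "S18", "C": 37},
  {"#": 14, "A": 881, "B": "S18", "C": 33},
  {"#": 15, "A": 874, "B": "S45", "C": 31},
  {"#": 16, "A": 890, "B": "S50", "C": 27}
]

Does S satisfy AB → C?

No

(A=873, B=S50): rows 1, 4 → C = 23, 23 ✓
(A=874, B=S50): row 2 → C = 24 ✓
(A=874, B=S45): rows 3, 15 → C = 31, 31 ✓
(A=874, B=S18): rows 5, 8, 13 → C = 37, 37, 37 ✓
(A=881, B=S45): row 6 → C = 29 ✓
(A=885, B=S69): row 7 → C = 35 ✓
(A=885, B=S50): row 9 → C = 34 ✓
(A=873, B=S45): row 10 → C = 27 ✓
(A=890, B=S50): rows 11, 16 → C takes values {36, 27} — violation
(A=885, B=S12): row 12 → C = 35 ✓
(A=881, B=S18): row 14 → C = 33 ✓
Two rows agree on AB but differ on C, so AB → C does not hold.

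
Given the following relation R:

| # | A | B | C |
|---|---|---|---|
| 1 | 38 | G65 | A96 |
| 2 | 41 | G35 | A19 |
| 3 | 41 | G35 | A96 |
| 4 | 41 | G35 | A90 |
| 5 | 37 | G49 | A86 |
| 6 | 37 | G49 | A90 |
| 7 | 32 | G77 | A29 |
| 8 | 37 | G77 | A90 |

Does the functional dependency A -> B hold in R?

No

A=38: row 1 → B = G65 ✓
A=41: rows 2, 3, 4 → B = G35, G35, G35 ✓
A=37: rows 5, 6, 8 → B takes values {G49, G77} — violation
A=32: row 7 → B = G77 ✓
Two rows agree on A but differ on B, so A -> B does not hold.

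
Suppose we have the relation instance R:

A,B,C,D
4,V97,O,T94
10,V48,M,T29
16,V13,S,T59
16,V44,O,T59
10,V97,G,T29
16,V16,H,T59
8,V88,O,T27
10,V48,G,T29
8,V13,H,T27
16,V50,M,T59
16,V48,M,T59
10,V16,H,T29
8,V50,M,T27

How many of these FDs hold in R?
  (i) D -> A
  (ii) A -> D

2

(i) D -> A: every LHS value maps to a single RHS value — holds.
(ii) A -> D: every LHS value maps to a single RHS value — holds.
2 of the 2 dependencies hold.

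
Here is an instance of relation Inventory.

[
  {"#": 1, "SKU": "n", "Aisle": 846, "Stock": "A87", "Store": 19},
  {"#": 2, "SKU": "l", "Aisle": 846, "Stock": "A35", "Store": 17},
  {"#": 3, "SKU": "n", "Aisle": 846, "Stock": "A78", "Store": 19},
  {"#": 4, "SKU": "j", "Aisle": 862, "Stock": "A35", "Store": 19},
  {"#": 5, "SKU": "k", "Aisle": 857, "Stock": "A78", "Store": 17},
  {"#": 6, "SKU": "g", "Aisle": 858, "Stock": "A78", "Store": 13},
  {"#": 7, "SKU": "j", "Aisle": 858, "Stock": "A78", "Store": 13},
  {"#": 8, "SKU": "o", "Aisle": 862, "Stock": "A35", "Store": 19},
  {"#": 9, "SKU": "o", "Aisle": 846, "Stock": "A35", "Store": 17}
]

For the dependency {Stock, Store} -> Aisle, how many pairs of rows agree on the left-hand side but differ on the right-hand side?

0

(Stock=A35, Store=17): all 2 rows agree on Aisle — 0 pairs.
(Stock=A35, Store=19): all 2 rows agree on Aisle — 0 pairs.
(Stock=A78, Store=13): all 2 rows agree on Aisle — 0 pairs.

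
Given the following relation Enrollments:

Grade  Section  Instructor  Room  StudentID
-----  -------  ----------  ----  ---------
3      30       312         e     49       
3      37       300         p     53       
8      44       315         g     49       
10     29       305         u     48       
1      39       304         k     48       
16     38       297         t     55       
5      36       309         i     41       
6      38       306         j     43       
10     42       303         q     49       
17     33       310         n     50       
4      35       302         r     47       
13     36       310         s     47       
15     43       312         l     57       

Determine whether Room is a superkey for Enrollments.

All 13 rows have distinct Room values, so Room → (all attributes) holds and Room is a superkey.

Yes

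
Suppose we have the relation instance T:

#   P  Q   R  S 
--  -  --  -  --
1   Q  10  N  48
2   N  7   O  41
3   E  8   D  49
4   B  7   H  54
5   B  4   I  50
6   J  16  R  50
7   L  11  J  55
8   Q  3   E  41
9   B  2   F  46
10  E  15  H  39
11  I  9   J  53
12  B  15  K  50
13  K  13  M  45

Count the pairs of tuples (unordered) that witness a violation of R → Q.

R=H: violating pairs (4,10) — 1 pair.
R=J: violating pairs (7,11) — 1 pair.

2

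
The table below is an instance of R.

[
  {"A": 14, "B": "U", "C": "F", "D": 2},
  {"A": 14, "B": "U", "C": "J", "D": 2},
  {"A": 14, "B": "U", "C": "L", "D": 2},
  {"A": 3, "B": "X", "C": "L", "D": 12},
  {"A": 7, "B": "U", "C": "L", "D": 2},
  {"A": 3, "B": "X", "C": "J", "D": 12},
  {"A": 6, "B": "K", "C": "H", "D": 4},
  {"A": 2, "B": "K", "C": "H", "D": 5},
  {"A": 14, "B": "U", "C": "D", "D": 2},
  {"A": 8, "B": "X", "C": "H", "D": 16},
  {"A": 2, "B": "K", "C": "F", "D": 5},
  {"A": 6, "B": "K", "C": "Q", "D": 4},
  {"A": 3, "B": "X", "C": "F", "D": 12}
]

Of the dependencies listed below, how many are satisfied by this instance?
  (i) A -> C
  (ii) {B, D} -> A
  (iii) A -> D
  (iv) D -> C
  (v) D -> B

2

(i) A -> C: A=14: 4 rows → C takes values {F, J, L, D} — violation; A=3: 3 rows → C takes values {L, J, F} — violation; A=6: 2 rows → C takes values {H, Q} — violation; A=2: 2 rows → C takes values {H, F} — violation — fails.
(ii) {B, D} -> A: (B=U, D=2): 5 rows → A takes values {14, 7} — violation — fails.
(iii) A -> D: every LHS value maps to a single RHS value — holds.
(iv) D -> C: D=2: 5 rows → C takes values {F, J, L, D} — violation; D=12: 3 rows → C takes values {L, J, F} — violation; D=4: 2 rows → C takes values {H, Q} — violation; D=5: 2 rows → C takes values {H, F} — violation — fails.
(v) D -> B: every LHS value maps to a single RHS value — holds.
2 of the 5 dependencies hold.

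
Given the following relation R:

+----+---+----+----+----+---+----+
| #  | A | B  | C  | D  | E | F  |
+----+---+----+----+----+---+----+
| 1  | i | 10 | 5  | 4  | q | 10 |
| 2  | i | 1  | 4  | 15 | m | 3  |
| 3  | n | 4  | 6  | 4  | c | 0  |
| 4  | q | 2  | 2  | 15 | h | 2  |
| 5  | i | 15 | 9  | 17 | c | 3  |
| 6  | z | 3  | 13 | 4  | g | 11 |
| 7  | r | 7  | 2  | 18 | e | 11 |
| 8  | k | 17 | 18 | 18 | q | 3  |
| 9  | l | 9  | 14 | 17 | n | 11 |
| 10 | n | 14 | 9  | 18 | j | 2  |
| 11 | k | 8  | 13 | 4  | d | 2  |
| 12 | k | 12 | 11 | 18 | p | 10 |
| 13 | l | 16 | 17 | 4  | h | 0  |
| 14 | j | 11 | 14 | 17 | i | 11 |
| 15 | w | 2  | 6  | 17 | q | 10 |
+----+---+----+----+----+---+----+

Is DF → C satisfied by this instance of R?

(D=4, F=10): row 1 → C = 5 ✓
(D=15, F=3): row 2 → C = 4 ✓
(D=4, F=0): rows 3, 13 → C takes values {6, 17} — violation
(D=15, F=2): row 4 → C = 2 ✓
(D=17, F=3): row 5 → C = 9 ✓
(D=4, F=11): row 6 → C = 13 ✓
(D=18, F=11): row 7 → C = 2 ✓
(D=18, F=3): row 8 → C = 18 ✓
(D=17, F=11): rows 9, 14 → C = 14, 14 ✓
(D=18, F=2): row 10 → C = 9 ✓
(D=4, F=2): row 11 → C = 13 ✓
(D=18, F=10): row 12 → C = 11 ✓
(D=17, F=10): row 15 → C = 6 ✓
Two rows agree on DF but differ on C, so DF → C does not hold.

No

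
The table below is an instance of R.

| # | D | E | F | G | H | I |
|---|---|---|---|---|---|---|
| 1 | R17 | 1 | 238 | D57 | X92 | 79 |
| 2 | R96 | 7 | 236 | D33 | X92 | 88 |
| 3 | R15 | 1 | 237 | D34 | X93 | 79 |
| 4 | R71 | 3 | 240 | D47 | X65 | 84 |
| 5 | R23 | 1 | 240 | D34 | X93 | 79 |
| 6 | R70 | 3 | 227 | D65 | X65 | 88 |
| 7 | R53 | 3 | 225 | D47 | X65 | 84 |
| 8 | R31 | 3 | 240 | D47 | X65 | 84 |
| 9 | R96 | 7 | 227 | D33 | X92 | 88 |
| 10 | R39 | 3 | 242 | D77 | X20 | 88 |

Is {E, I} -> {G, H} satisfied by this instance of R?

No

(E=1, I=79): rows 1, 3, 5 → {G,H} takes values {(D57, X92), (D34, X93)} — violation
(E=7, I=88): rows 2, 9 → {G,H} = (D33, X92), (D33, X92) ✓
(E=3, I=84): rows 4, 7, 8 → {G,H} = (D47, X65), (D47, X65), (D47, X65) ✓
(E=3, I=88): rows 6, 10 → {G,H} takes values {(D65, X65), (D77, X20)} — violation
Two rows agree on {E, I} but differ on {G, H}, so {E, I} -> {G, H} does not hold.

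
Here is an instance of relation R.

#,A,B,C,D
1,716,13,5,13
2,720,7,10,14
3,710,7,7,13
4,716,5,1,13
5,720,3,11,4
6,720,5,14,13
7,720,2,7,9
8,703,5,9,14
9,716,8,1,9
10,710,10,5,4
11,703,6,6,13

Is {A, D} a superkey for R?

Rows 1 and 4 have the same {A, D} value (A=716, D=13) but are distinct tuples, so {A, D} does not determine every attribute — not a superkey.

No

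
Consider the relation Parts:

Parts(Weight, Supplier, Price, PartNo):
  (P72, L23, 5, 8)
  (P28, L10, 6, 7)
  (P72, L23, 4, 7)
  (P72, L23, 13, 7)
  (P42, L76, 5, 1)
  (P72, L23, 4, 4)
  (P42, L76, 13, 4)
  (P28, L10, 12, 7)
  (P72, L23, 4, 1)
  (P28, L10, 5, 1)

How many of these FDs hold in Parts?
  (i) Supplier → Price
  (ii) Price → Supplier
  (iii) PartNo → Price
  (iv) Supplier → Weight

(i) Supplier → Price: Supplier=L23: 5 rows → Price takes values {5, 4, 13} — violation; Supplier=L10: 3 rows → Price takes values {6, 12, 5} — violation; Supplier=L76: 2 rows → Price takes values {5, 13} — violation — fails.
(ii) Price → Supplier: Price=5: 3 rows → Supplier takes values {L23, L76, L10} — violation; Price=13: 2 rows → Supplier takes values {L23, L76} — violation — fails.
(iii) PartNo → Price: PartNo=7: 4 rows → Price takes values {6, 4, 13, 12} — violation; PartNo=1: 3 rows → Price takes values {5, 4} — violation; PartNo=4: 2 rows → Price takes values {4, 13} — violation — fails.
(iv) Supplier → Weight: every LHS value maps to a single RHS value — holds.
1 of the 4 dependencies holds.

1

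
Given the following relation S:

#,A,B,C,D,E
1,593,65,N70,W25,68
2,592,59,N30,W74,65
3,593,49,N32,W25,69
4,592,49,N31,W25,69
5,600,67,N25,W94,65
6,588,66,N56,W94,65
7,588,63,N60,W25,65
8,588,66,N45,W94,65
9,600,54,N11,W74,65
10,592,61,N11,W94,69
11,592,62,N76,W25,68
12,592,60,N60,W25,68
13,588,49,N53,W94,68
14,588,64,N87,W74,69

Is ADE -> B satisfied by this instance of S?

No

(A=593, D=W25, E=68): row 1 → B = 65 ✓
(A=592, D=W74, E=65): row 2 → B = 59 ✓
(A=593, D=W25, E=69): row 3 → B = 49 ✓
(A=592, D=W25, E=69): row 4 → B = 49 ✓
(A=600, D=W94, E=65): row 5 → B = 67 ✓
(A=588, D=W94, E=65): rows 6, 8 → B = 66, 66 ✓
(A=588, D=W25, E=65): row 7 → B = 63 ✓
(A=600, D=W74, E=65): row 9 → B = 54 ✓
(A=592, D=W94, E=69): row 10 → B = 61 ✓
(A=592, D=W25, E=68): rows 11, 12 → B takes values {62, 60} — violation
(A=588, D=W94, E=68): row 13 → B = 49 ✓
(A=588, D=W74, E=69): row 14 → B = 64 ✓
Two rows agree on ADE but differ on B, so ADE -> B does not hold.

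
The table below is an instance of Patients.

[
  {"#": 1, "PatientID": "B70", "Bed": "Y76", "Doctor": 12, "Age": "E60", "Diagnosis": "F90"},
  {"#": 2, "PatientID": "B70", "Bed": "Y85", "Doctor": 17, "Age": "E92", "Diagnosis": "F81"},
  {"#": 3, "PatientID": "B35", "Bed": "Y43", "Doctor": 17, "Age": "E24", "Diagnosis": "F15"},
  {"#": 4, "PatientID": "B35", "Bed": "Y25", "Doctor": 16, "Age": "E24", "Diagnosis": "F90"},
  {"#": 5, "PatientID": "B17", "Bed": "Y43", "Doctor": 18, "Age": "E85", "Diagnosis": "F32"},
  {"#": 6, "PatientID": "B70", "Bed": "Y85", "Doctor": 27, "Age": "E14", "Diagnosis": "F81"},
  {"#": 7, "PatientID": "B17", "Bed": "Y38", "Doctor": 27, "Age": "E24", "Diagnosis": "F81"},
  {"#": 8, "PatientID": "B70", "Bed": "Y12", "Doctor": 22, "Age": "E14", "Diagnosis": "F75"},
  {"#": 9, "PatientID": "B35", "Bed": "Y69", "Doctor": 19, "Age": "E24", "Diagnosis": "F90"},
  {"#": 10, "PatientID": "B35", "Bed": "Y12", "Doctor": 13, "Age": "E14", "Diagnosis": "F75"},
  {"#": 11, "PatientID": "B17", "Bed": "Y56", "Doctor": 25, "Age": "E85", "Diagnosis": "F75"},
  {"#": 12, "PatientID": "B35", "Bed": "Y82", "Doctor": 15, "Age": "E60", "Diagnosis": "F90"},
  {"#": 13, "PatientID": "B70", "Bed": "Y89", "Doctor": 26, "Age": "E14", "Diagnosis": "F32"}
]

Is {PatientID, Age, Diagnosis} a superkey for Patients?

No

Rows 4 and 9 have the same {PatientID, Age, Diagnosis} value (PatientID=B35, Age=E24, Diagnosis=F90) but are distinct tuples, so {PatientID, Age, Diagnosis} does not determine every attribute — not a superkey.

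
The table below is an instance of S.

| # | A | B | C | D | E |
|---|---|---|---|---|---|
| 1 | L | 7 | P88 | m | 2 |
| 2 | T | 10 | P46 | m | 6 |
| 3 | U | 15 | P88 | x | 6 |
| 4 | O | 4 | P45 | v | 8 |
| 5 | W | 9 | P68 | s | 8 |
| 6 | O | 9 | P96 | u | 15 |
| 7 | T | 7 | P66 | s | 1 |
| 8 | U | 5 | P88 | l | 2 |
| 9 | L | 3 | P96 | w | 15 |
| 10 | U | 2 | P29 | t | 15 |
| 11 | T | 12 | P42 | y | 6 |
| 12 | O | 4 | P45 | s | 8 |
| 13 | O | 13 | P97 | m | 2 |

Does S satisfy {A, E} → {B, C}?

No

(A=L, E=2): row 1 → {B,C} = (7, P88) ✓
(A=T, E=6): rows 2, 11 → {B,C} takes values {(10, P46), (12, P42)} — violation
(A=U, E=6): row 3 → {B,C} = (15, P88) ✓
(A=O, E=8): rows 4, 12 → {B,C} = (4, P45), (4, P45) ✓
(A=W, E=8): row 5 → {B,C} = (9, P68) ✓
(A=O, E=15): row 6 → {B,C} = (9, P96) ✓
(A=T, E=1): row 7 → {B,C} = (7, P66) ✓
(A=U, E=2): row 8 → {B,C} = (5, P88) ✓
(A=L, E=15): row 9 → {B,C} = (3, P96) ✓
(A=U, E=15): row 10 → {B,C} = (2, P29) ✓
(A=O, E=2): row 13 → {B,C} = (13, P97) ✓
Two rows agree on {A, E} but differ on {B, C}, so {A, E} → {B, C} does not hold.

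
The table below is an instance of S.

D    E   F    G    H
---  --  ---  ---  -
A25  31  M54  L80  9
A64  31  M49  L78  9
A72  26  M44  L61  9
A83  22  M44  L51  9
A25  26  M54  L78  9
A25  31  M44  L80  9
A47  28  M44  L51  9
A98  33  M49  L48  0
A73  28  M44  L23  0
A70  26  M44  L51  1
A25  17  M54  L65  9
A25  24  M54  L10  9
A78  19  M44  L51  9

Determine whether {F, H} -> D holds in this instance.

No

(F=M54, H=9): 4 rows → D = A25, A25, A25, A25 ✓
(F=M49, H=9): 1 row → D = A64 ✓
(F=M44, H=9): 5 rows → D takes values {A72, A83, A25, A47, A78} — violation
(F=M49, H=0): 1 row → D = A98 ✓
(F=M44, H=0): 1 row → D = A73 ✓
(F=M44, H=1): 1 row → D = A70 ✓
Two rows agree on {F, H} but differ on D, so {F, H} -> D does not hold.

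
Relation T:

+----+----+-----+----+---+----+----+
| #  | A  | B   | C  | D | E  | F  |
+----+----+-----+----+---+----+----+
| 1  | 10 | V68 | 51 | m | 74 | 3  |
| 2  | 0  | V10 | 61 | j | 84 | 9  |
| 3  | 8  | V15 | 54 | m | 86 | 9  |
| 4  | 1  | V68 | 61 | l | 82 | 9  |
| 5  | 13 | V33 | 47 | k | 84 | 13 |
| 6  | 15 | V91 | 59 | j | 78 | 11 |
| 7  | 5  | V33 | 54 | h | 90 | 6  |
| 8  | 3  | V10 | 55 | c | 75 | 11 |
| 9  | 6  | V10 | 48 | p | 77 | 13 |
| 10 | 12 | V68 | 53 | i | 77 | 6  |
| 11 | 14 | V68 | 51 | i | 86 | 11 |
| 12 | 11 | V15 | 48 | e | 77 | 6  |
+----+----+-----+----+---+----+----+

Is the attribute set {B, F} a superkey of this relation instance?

Yes

All 12 rows have distinct {B, F} values, so {B, F} → (all attributes) holds and {B, F} is a superkey.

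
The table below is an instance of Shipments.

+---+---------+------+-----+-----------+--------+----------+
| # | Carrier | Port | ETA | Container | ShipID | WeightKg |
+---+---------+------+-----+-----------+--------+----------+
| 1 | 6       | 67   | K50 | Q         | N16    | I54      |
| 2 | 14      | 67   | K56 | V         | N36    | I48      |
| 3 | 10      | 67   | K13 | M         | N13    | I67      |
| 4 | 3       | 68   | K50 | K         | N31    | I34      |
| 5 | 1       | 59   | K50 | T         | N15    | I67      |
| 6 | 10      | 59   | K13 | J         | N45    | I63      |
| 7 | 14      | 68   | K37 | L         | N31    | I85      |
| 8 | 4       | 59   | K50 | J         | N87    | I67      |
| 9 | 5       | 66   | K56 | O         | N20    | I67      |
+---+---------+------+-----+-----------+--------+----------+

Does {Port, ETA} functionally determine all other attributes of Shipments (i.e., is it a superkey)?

No

Rows 5 and 8 have the same {Port, ETA} value (Port=59, ETA=K50) but are distinct tuples, so {Port, ETA} does not determine every attribute — not a superkey.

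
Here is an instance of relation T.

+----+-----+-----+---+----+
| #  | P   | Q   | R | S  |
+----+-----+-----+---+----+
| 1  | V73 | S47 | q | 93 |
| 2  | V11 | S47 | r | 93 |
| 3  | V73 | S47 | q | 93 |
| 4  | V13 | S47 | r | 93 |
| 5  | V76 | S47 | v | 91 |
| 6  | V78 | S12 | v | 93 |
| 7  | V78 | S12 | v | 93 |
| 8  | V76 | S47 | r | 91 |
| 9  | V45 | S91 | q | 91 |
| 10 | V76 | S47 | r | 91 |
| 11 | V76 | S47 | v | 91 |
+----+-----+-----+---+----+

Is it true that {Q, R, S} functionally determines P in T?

No

(Q=S47, R=q, S=93): rows 1, 3 → P = V73, V73 ✓
(Q=S47, R=r, S=93): rows 2, 4 → P takes values {V11, V13} — violation
(Q=S47, R=v, S=91): rows 5, 11 → P = V76, V76 ✓
(Q=S12, R=v, S=93): rows 6, 7 → P = V78, V78 ✓
(Q=S47, R=r, S=91): rows 8, 10 → P = V76, V76 ✓
(Q=S91, R=q, S=91): row 9 → P = V45 ✓
Two rows agree on {Q, R, S} but differ on P, so {Q, R, S} → P does not hold.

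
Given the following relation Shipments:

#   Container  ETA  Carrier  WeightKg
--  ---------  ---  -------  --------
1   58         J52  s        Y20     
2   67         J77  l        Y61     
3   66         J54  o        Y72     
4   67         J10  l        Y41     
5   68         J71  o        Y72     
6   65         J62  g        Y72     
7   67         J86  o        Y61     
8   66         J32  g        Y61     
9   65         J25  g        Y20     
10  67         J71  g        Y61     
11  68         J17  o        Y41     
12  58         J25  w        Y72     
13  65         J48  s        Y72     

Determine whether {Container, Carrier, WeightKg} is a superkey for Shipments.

Yes

All 13 rows have distinct {Container, Carrier, WeightKg} values, so {Container, Carrier, WeightKg} → (all attributes) holds and {Container, Carrier, WeightKg} is a superkey.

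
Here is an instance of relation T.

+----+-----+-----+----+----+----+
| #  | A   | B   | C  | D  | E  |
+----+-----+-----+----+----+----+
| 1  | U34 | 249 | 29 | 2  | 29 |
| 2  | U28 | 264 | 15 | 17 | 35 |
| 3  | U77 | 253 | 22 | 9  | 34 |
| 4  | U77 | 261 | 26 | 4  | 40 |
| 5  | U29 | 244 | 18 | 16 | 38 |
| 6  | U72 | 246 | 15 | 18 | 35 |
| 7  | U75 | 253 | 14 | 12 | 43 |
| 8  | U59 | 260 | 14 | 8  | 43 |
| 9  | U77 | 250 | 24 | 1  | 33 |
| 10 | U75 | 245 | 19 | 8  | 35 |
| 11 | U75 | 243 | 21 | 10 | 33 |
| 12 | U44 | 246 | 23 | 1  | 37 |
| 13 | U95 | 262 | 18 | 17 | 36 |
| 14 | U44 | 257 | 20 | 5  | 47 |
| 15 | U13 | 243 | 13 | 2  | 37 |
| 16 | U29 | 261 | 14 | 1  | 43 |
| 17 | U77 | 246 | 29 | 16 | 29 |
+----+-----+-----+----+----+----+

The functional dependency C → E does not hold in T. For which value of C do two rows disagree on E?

C=29: rows 1, 17 → E = 29, 29 ✓
C=15: rows 2, 6 → E = 35, 35 ✓
C=22: row 3 → E = 34 ✓
C=26: row 4 → E = 40 ✓
C=18: rows 5, 13 → E takes values {38, 36} — violation
C=14: rows 7, 8, 16 → E = 43, 43, 43 ✓
C=24: row 9 → E = 33 ✓
C=19: row 10 → E = 35 ✓
C=21: row 11 → E = 33 ✓
C=23: row 12 → E = 37 ✓
C=20: row 14 → E = 47 ✓
C=13: row 15 → E = 37 ✓
The only C value with inconsistent E is C=18.

18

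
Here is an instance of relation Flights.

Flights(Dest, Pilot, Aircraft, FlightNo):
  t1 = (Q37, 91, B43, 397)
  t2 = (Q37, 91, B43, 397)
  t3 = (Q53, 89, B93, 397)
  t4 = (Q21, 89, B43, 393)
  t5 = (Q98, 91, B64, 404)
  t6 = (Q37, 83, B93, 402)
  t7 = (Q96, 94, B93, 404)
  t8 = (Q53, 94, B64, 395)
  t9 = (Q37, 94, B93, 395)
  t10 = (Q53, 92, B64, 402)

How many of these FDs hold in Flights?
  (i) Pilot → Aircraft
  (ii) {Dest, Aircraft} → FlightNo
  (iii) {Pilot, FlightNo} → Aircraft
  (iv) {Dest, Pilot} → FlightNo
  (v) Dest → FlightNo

(i) Pilot → Aircraft: Pilot=91: rows 1, 2, 5 → Aircraft takes values {B43, B64} — violation; Pilot=89: rows 3, 4 → Aircraft takes values {B93, B43} — violation; Pilot=94: rows 7, 8, 9 → Aircraft takes values {B93, B64} — violation — fails.
(ii) {Dest, Aircraft} → FlightNo: (Dest=Q37, Aircraft=B93): rows 6, 9 → FlightNo takes values {402, 395} — violation; (Dest=Q53, Aircraft=B64): rows 8, 10 → FlightNo takes values {395, 402} — violation — fails.
(iii) {Pilot, FlightNo} → Aircraft: (Pilot=94, FlightNo=395): rows 8, 9 → Aircraft takes values {B64, B93} — violation — fails.
(iv) {Dest, Pilot} → FlightNo: every LHS value maps to a single RHS value — holds.
(v) Dest → FlightNo: Dest=Q37: rows 1, 2, 6, 9 → FlightNo takes values {397, 402, 395} — violation; Dest=Q53: rows 3, 8, 10 → FlightNo takes values {397, 395, 402} — violation — fails.
1 of the 5 dependencies holds.

1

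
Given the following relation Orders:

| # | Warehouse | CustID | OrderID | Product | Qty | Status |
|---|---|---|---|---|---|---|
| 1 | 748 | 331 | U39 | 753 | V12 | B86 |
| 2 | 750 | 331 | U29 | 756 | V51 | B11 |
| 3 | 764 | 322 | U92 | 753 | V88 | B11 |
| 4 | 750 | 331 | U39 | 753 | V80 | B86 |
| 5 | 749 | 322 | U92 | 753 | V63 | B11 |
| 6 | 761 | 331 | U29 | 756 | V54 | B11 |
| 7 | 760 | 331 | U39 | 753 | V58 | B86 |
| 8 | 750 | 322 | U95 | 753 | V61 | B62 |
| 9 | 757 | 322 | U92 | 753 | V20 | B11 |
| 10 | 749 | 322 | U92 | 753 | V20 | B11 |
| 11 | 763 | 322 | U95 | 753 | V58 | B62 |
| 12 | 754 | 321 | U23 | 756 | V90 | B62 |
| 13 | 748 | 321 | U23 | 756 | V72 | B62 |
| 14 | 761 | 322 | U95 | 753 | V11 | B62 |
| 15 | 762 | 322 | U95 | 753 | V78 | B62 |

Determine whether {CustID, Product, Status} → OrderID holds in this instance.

(CustID=331, Product=753, Status=B86): rows 1, 4, 7 → OrderID = U39, U39, U39 ✓
(CustID=331, Product=756, Status=B11): rows 2, 6 → OrderID = U29, U29 ✓
(CustID=322, Product=753, Status=B11): rows 3, 5, 9, 10 → OrderID = U92, U92, U92, U92 ✓
(CustID=322, Product=753, Status=B62): rows 8, 11, 14, 15 → OrderID = U95, U95, U95, U95 ✓
(CustID=321, Product=756, Status=B62): rows 12, 13 → OrderID = U23, U23 ✓
Every {CustID, Product, Status} value is associated with a single OrderID value, so {CustID, Product, Status} → OrderID holds.

Yes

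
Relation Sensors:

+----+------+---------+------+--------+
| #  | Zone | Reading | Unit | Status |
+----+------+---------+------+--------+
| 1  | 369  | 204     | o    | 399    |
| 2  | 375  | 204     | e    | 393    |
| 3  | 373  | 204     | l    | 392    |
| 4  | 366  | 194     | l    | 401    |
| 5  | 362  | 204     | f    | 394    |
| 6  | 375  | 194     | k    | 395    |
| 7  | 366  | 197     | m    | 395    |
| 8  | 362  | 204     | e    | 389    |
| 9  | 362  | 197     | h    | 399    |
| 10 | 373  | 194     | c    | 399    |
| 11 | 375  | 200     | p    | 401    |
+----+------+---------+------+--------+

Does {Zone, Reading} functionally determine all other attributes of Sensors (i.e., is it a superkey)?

Rows 5 and 8 have the same {Zone, Reading} value (Zone=362, Reading=204) but are distinct tuples, so {Zone, Reading} does not determine every attribute — not a superkey.

No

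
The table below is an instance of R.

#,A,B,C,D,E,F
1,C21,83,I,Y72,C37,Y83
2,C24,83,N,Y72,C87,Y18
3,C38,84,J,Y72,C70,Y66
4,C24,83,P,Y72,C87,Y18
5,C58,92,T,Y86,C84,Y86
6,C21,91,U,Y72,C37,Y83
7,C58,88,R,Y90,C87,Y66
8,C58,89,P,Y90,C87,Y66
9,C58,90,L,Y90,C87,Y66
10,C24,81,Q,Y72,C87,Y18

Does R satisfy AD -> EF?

Yes

(A=C21, D=Y72): rows 1, 6 → {E,F} = (C37, Y83), (C37, Y83) ✓
(A=C24, D=Y72): rows 2, 4, 10 → {E,F} = (C87, Y18), (C87, Y18), (C87, Y18) ✓
(A=C38, D=Y72): row 3 → {E,F} = (C70, Y66) ✓
(A=C58, D=Y86): row 5 → {E,F} = (C84, Y86) ✓
(A=C58, D=Y90): rows 7, 8, 9 → {E,F} = (C87, Y66), (C87, Y66), (C87, Y66) ✓
Every AD value is associated with a single EF value, so AD -> EF holds.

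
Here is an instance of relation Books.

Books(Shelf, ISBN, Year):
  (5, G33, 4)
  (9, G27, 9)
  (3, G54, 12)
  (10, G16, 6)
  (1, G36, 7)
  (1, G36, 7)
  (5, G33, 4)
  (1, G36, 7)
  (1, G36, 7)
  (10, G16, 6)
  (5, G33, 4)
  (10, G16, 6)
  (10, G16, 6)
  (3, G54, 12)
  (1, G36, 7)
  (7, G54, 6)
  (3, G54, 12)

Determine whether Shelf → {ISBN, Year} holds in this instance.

Yes

Shelf=5: 3 rows → {ISBN,Year} = (G33, 4), (G33, 4), (G33, 4) ✓
Shelf=9: 1 row → {ISBN,Year} = (G27, 9) ✓
Shelf=3: 3 rows → {ISBN,Year} = (G54, 12), (G54, 12), (G54, 12) ✓
Shelf=10: 4 rows → {ISBN,Year} = (G16, 6), (G16, 6), (G16, 6), (G16, 6) ✓
Shelf=1: 5 rows → {ISBN,Year} = (G36, 7), (G36, 7), (G36, 7), (G36, 7), (G36, 7) ✓
Shelf=7: 1 row → {ISBN,Year} = (G54, 6) ✓
Every Shelf value is associated with a single {ISBN, Year} value, so Shelf → {ISBN, Year} holds.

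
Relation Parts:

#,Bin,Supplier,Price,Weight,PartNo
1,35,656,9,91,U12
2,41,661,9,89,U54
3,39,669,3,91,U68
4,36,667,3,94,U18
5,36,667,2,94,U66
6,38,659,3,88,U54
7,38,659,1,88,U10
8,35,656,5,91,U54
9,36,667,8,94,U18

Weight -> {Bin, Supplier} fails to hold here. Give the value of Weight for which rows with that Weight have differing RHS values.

Weight=91: rows 1, 3, 8 → {Bin,Supplier} takes values {(35, 656), (39, 669)} — violation
Weight=89: row 2 → {Bin,Supplier} = (41, 661) ✓
Weight=94: rows 4, 5, 9 → {Bin,Supplier} = (36, 667), (36, 667), (36, 667) ✓
Weight=88: rows 6, 7 → {Bin,Supplier} = (38, 659), (38, 659) ✓
The only Weight value with inconsistent RHS is Weight=91.

91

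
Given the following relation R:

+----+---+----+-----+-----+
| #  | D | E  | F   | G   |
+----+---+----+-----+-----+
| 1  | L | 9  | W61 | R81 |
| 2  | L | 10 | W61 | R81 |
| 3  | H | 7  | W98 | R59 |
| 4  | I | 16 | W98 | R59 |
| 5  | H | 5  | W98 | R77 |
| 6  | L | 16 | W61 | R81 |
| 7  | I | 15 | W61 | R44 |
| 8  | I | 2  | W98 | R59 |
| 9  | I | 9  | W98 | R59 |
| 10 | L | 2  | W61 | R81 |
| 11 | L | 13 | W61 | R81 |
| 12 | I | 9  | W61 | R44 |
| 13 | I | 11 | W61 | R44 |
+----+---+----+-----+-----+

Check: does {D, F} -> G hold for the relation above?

No

(D=L, F=W61): rows 1, 2, 6, 10, 11 → G = R81, R81, R81, R81, R81 ✓
(D=H, F=W98): rows 3, 5 → G takes values {R59, R77} — violation
(D=I, F=W98): rows 4, 8, 9 → G = R59, R59, R59 ✓
(D=I, F=W61): rows 7, 12, 13 → G = R44, R44, R44 ✓
Two rows agree on {D, F} but differ on G, so {D, F} -> G does not hold.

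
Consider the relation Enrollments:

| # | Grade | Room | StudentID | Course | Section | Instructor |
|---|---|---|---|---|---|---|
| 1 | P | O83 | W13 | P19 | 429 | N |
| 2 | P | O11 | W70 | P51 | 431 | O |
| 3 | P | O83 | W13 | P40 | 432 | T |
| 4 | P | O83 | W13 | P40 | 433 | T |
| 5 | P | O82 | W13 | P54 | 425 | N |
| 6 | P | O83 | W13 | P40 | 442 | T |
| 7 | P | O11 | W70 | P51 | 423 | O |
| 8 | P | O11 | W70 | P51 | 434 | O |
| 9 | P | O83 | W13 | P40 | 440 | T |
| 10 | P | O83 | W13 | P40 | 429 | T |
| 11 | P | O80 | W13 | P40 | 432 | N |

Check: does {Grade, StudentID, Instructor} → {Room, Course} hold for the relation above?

No

(Grade=P, StudentID=W13, Instructor=N): rows 1, 5, 11 → {Room,Course} takes values {(O83, P19), (O82, P54), (O80, P40)} — violation
(Grade=P, StudentID=W70, Instructor=O): rows 2, 7, 8 → {Room,Course} = (O11, P51), (O11, P51), (O11, P51) ✓
(Grade=P, StudentID=W13, Instructor=T): rows 3, 4, 6, 9, 10 → {Room,Course} = (O83, P40), (O83, P40), (O83, P40), (O83, P40), (O83, P40) ✓
Two rows agree on {Grade, StudentID, Instructor} but differ on {Room, Course}, so {Grade, StudentID, Instructor} → {Room, Course} does not hold.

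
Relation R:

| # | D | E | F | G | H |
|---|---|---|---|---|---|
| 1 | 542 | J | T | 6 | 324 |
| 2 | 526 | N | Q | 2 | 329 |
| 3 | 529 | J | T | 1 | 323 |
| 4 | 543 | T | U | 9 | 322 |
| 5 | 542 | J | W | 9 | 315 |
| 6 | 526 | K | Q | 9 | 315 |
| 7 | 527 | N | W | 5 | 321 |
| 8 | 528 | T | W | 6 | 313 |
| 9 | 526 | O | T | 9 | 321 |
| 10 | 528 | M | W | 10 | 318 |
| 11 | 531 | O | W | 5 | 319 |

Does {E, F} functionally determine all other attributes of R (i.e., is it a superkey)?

No

Rows 1 and 3 have the same {E, F} value (E=J, F=T) but are distinct tuples, so {E, F} does not determine every attribute — not a superkey.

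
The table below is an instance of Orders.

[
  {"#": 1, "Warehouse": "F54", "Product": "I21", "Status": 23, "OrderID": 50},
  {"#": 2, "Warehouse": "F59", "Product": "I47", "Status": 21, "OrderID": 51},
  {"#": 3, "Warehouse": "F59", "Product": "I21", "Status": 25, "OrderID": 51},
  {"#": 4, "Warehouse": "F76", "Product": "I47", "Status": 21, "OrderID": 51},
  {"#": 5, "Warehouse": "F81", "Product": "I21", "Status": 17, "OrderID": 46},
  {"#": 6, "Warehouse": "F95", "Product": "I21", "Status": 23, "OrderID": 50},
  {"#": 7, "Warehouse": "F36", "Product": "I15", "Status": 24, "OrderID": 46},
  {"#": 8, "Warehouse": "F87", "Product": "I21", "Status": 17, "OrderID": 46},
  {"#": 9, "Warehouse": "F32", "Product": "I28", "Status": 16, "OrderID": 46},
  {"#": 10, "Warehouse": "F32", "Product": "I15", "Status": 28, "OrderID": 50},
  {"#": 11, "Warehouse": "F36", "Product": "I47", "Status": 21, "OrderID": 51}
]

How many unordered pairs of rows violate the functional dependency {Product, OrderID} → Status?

0

(Product=I21, OrderID=50): all 2 rows agree on Status — 0 pairs.
(Product=I47, OrderID=51): all 3 rows agree on Status — 0 pairs.
(Product=I21, OrderID=46): all 2 rows agree on Status — 0 pairs.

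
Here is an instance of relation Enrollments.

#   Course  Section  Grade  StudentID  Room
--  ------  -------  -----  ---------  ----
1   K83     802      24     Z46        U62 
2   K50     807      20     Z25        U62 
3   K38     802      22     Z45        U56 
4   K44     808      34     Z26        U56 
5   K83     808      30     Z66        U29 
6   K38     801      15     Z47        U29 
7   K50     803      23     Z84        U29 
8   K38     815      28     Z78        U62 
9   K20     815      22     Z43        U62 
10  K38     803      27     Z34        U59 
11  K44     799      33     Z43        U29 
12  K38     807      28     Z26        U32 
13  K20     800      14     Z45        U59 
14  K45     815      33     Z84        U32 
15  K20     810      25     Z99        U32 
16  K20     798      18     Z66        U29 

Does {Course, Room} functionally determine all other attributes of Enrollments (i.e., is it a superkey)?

Yes

All 16 rows have distinct {Course, Room} values, so {Course, Room} → (all attributes) holds and {Course, Room} is a superkey.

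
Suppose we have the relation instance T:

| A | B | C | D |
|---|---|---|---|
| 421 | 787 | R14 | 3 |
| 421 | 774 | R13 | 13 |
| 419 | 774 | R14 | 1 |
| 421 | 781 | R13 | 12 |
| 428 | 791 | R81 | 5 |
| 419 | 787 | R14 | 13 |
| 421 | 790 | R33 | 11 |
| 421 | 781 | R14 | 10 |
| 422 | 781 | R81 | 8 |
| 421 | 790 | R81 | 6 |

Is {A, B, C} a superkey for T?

All 10 rows have distinct {A, B, C} values, so {A, B, C} → (all attributes) holds and {A, B, C} is a superkey.

Yes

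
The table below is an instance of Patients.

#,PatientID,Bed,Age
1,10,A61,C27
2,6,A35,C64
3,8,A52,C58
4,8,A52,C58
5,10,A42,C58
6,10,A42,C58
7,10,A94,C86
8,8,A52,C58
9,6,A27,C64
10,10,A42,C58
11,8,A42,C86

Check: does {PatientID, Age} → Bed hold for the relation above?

(PatientID=10, Age=C27): row 1 → Bed = A61 ✓
(PatientID=6, Age=C64): rows 2, 9 → Bed takes values {A35, A27} — violation
(PatientID=8, Age=C58): rows 3, 4, 8 → Bed = A52, A52, A52 ✓
(PatientID=10, Age=C58): rows 5, 6, 10 → Bed = A42, A42, A42 ✓
(PatientID=10, Age=C86): row 7 → Bed = A94 ✓
(PatientID=8, Age=C86): row 11 → Bed = A42 ✓
Two rows agree on {PatientID, Age} but differ on Bed, so {PatientID, Age} → Bed does not hold.

No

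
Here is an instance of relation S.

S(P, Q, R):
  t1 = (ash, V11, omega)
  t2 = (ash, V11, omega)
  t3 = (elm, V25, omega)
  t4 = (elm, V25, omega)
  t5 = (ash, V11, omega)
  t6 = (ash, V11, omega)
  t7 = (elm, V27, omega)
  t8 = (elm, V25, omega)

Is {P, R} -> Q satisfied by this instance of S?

(P=ash, R=omega): rows 1, 2, 5, 6 → Q = V11, V11, V11, V11 ✓
(P=elm, R=omega): rows 3, 4, 7, 8 → Q takes values {V25, V27} — violation
Two rows agree on {P, R} but differ on Q, so {P, R} -> Q does not hold.

No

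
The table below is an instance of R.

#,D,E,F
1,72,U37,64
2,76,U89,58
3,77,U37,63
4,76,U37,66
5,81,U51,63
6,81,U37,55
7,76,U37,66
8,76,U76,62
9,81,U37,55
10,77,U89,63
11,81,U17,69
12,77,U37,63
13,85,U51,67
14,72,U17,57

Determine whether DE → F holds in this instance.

(D=72, E=U37): row 1 → F = 64 ✓
(D=76, E=U89): row 2 → F = 58 ✓
(D=77, E=U37): rows 3, 12 → F = 63, 63 ✓
(D=76, E=U37): rows 4, 7 → F = 66, 66 ✓
(D=81, E=U51): row 5 → F = 63 ✓
(D=81, E=U37): rows 6, 9 → F = 55, 55 ✓
(D=76, E=U76): row 8 → F = 62 ✓
(D=77, E=U89): row 10 → F = 63 ✓
(D=81, E=U17): row 11 → F = 69 ✓
(D=85, E=U51): row 13 → F = 67 ✓
(D=72, E=U17): row 14 → F = 57 ✓
Every DE value is associated with a single F value, so DE → F holds.

Yes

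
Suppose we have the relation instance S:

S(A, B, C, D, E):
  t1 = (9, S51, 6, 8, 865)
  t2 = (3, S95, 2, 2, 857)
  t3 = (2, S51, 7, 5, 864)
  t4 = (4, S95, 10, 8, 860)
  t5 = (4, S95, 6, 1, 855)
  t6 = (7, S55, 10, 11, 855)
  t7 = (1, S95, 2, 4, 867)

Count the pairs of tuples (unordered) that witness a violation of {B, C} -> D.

(B=S95, C=2): violating pairs (2,7) — 1 pair.

1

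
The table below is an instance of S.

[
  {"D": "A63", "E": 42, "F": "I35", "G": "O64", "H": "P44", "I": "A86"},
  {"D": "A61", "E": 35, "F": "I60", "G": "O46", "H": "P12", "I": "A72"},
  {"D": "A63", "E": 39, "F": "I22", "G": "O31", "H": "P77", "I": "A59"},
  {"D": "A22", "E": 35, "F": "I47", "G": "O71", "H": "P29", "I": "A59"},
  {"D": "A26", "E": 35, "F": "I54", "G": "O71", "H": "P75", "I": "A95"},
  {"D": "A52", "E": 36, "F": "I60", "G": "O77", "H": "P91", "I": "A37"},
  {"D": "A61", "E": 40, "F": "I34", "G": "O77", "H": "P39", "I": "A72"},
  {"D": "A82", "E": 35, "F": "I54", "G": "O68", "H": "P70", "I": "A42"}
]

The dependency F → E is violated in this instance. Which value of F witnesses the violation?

F=I35: 1 row → E = 42 ✓
F=I60: 2 rows → E takes values {35, 36} — violation
F=I22: 1 row → E = 39 ✓
F=I47: 1 row → E = 35 ✓
F=I54: 2 rows → E = 35, 35 ✓
F=I34: 1 row → E = 40 ✓
The only F value with inconsistent E is F=I60.

I60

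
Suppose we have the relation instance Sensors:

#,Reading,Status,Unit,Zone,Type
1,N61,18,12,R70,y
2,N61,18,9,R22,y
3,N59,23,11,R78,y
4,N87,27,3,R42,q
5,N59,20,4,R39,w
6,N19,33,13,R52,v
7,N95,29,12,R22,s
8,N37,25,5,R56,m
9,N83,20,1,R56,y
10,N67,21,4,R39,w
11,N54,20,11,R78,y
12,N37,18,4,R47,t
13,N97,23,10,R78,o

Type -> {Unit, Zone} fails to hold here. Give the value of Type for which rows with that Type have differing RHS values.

y

Type=y: rows 1, 2, 3, 9, 11 → {Unit,Zone} takes values {(12, R70), (9, R22), (11, R78), (1, R56)} — violation
Type=q: row 4 → {Unit,Zone} = (3, R42) ✓
Type=w: rows 5, 10 → {Unit,Zone} = (4, R39), (4, R39) ✓
Type=v: row 6 → {Unit,Zone} = (13, R52) ✓
Type=s: row 7 → {Unit,Zone} = (12, R22) ✓
Type=m: row 8 → {Unit,Zone} = (5, R56) ✓
Type=t: row 12 → {Unit,Zone} = (4, R47) ✓
Type=o: row 13 → {Unit,Zone} = (10, R78) ✓
The only Type value with inconsistent RHS is Type=y.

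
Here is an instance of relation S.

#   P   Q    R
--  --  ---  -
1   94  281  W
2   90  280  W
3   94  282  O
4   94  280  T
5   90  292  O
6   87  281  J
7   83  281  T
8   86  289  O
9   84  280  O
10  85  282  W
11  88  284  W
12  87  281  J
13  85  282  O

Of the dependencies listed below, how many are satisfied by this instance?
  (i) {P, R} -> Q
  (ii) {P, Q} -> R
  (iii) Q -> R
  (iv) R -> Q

(i) {P, R} -> Q: every LHS value maps to a single RHS value — holds.
(ii) {P, Q} -> R: (P=85, Q=282): rows 10, 13 → R takes values {W, O} — violation — fails.
(iii) Q -> R: Q=281: rows 1, 6, 7, 12 → R takes values {W, J, T} — violation; Q=280: rows 2, 4, 9 → R takes values {W, T, O} — violation; Q=282: rows 3, 10, 13 → R takes values {O, W} — violation — fails.
(iv) R -> Q: R=W: rows 1, 2, 10, 11 → Q takes values {281, 280, 282, 284} — violation; R=O: rows 3, 5, 8, 9, 13 → Q takes values {282, 292, 289, 280} — violation; R=T: rows 4, 7 → Q takes values {280, 281} — violation — fails.
1 of the 4 dependencies holds.

1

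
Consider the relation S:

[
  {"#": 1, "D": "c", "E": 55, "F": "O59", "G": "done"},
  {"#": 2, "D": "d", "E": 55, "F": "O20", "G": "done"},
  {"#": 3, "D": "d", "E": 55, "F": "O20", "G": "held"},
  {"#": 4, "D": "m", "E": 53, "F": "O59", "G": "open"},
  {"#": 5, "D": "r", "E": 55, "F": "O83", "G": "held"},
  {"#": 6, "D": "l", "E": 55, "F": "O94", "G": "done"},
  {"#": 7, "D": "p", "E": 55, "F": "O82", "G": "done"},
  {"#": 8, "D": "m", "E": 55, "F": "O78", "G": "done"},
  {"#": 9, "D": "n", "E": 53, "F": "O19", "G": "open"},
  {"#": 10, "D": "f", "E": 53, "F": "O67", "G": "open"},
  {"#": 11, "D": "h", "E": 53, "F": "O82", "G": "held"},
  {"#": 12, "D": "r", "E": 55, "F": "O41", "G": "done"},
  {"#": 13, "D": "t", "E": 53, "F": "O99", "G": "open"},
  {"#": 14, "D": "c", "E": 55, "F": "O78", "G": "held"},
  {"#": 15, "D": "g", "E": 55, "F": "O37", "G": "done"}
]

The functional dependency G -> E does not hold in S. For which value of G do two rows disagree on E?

held

G=done: rows 1, 2, 6, 7, 8, 12, 15 → E = 55, 55, 55, 55, 55, 55, 55 ✓
G=held: rows 3, 5, 11, 14 → E takes values {55, 53} — violation
G=open: rows 4, 9, 10, 13 → E = 53, 53, 53, 53 ✓
The only G value with inconsistent E is G=held.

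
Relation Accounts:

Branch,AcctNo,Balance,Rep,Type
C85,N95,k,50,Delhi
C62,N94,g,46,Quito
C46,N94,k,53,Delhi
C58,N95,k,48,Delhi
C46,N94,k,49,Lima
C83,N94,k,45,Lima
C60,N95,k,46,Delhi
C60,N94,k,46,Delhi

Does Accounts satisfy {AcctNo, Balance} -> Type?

(AcctNo=N95, Balance=k): 3 rows → Type = Delhi, Delhi, Delhi ✓
(AcctNo=N94, Balance=g): 1 row → Type = Quito ✓
(AcctNo=N94, Balance=k): 4 rows → Type takes values {Delhi, Lima} — violation
Two rows agree on {AcctNo, Balance} but differ on Type, so {AcctNo, Balance} -> Type does not hold.

No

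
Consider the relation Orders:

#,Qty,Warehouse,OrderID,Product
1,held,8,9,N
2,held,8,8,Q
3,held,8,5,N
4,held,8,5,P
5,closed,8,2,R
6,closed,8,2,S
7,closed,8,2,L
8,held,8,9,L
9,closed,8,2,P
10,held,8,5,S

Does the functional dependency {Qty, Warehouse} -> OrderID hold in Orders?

No

(Qty=held, Warehouse=8): rows 1, 2, 3, 4, 8, 10 → OrderID takes values {9, 8, 5} — violation
(Qty=closed, Warehouse=8): rows 5, 6, 7, 9 → OrderID = 2, 2, 2, 2 ✓
Two rows agree on {Qty, Warehouse} but differ on OrderID, so {Qty, Warehouse} -> OrderID does not hold.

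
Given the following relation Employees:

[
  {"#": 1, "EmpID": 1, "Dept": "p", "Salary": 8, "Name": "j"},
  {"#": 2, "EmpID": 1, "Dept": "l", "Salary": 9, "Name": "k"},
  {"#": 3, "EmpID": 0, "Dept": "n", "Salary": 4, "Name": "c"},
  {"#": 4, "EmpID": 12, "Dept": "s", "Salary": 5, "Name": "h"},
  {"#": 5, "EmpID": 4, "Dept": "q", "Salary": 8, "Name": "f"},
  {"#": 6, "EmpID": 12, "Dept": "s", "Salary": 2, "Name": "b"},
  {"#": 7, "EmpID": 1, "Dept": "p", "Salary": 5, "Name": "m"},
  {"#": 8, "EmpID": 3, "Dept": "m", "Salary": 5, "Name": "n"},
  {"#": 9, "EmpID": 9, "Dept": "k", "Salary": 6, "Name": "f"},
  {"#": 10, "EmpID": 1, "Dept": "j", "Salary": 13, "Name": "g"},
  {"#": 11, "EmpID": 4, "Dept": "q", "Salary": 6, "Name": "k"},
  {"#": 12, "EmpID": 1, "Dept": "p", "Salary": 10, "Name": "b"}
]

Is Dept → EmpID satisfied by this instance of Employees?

Yes

Dept=p: rows 1, 7, 12 → EmpID = 1, 1, 1 ✓
Dept=l: row 2 → EmpID = 1 ✓
Dept=n: row 3 → EmpID = 0 ✓
Dept=s: rows 4, 6 → EmpID = 12, 12 ✓
Dept=q: rows 5, 11 → EmpID = 4, 4 ✓
Dept=m: row 8 → EmpID = 3 ✓
Dept=k: row 9 → EmpID = 9 ✓
Dept=j: row 10 → EmpID = 1 ✓
Every Dept value is associated with a single EmpID value, so Dept → EmpID holds.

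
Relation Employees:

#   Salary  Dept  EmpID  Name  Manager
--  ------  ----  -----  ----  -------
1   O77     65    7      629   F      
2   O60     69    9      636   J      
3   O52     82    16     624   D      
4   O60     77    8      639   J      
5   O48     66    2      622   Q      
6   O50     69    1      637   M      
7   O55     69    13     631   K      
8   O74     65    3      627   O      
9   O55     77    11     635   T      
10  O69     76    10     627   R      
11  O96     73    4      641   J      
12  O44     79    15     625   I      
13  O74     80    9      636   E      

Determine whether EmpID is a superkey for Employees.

No

Rows 2 and 13 have the same EmpID value EmpID=9 but are distinct tuples, so EmpID does not determine every attribute — not a superkey.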